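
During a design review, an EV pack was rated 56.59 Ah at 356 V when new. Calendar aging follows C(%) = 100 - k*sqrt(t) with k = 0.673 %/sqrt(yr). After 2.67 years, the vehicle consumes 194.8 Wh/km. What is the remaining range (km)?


Step 1: capacity retention = 100 - 0.673 * sqrt(2.67) = 100 - 0.673 * 1.634 = 98.9%
Step 2: C_now = 56.59 * 98.9/100 = 55.968 Ah
Step 3: E_pack = V * C_now = 356 * 55.968 = 19925 Wh
Step 4: range = E_pack / consumption = 19925 / 194.8 = 102.3 km

102.3 km


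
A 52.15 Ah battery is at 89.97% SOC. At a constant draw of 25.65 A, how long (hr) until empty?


Step 1: remaining = SOC/100 * C_total = 89.97/100 * 52.15 = 46.919 Ah
Step 2: t = remaining / I = 46.919 / 25.65 = 1.829 hr

1.829 hr


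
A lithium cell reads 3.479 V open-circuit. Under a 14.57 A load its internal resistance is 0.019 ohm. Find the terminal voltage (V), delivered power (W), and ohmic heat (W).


Step 1: V_terminal = OCV - I*R = 3.479 - 14.57 * 0.019 = 3.2022 V
Step 2: P_out = V_terminal * I = 3.2022 * 14.57 = 46.66 W
Step 3: Q = I^2 * R = 14.57^2 * 0.019 = 4.033 W

V=3.2022 V, P=46.66 W, Q=4.033 W


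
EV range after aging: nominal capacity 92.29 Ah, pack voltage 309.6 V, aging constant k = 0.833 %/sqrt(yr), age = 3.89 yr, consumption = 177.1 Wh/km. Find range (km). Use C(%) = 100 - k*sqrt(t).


Step 1: capacity retention = 100 - 0.833 * sqrt(3.89) = 100 - 0.833 * 1.9723 = 98.357%
Step 2: C_now = 92.29 * 98.357/100 = 90.774 Ah
Step 3: E_pack = V * C_now = 309.6 * 90.774 = 28104 Wh
Step 4: range = E_pack / consumption = 28104 / 177.1 = 158.7 km

158.7 km


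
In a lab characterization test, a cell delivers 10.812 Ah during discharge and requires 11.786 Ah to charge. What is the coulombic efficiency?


Coulombic efficiency = 10.812/11.786 * 100% = 91.74%

91.74%


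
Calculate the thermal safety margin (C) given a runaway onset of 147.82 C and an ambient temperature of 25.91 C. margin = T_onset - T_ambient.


margin = T_onset - T_ambient = 147.82 - 25.91 = 121.91 C

121.91 C


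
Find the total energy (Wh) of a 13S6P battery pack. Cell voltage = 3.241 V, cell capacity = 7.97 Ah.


V_pack = 13 * 3.241 = 42.133 V
C_pack = 6 * 7.97 = 47.82 Ah
E = V_pack * C_pack = 42.133 * 47.82 = 2015 Wh

2015 Wh


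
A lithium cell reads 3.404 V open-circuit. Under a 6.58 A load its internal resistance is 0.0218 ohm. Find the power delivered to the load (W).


Step 1: V_terminal = OCV - I*R = 3.404 - 6.58 * 0.0218 = 3.2606 V
Step 2: P_out = V_terminal * I = 3.2606 * 6.58 = 21.45 W

21.45 W


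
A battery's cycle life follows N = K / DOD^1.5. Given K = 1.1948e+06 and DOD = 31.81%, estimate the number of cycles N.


Step 1: DOD^1.5 = 31.81^1.5 = 179.41
Step 2: N = 1.1948e+06 / 179.41 = 6660 cycles

6660 cycles


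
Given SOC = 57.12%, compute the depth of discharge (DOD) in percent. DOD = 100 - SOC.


DOD = 100 - SOC = 100 - 57.12 = 42.88%

42.88%


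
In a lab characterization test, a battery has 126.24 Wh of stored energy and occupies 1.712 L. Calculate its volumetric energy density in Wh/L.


ED = E / V = 126.24 / 1.712 = 73.74 Wh/L

73.74 Wh/L


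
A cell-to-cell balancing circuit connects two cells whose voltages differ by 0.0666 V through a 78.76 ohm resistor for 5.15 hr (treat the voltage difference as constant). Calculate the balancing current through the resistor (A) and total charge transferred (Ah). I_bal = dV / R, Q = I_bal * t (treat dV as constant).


I_bal = dV / R = 0.0666 / 78.76 = 8.4561e-04 A
Q = I_bal * t = 8.4561e-04 * 5.15 = 0.004355 Ah

I=8.4561e-04 A, Q=0.004355 Ah


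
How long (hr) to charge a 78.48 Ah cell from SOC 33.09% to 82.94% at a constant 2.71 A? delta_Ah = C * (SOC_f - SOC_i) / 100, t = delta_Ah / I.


delta_Ah = 78.48 * (82.94 - 33.09) / 100 = 39.122 Ah
t = delta_Ah / I = 39.122 / 2.71 = 14.44 hr

14.44 hr


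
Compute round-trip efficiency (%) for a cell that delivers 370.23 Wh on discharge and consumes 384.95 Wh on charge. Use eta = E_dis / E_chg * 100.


Round-trip efficiency = 370.23/384.95 * 100% = 96.18%

96.18%


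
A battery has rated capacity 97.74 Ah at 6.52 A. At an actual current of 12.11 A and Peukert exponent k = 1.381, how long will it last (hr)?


Step 1: t_rated = C / I_rated = 97.74 / 6.52 = 14.991 hr
Step 2: ratio = 6.52 / 12.11 = 0.5384
Step 3: ratio^k = 0.5384^1.381 = 0.42526
Step 4: t = t_rated * ratio^k = 14.991 * 0.42526 = 6.375 hr

6.375 hr


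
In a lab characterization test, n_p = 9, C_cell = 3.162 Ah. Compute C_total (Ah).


C_total = 9 * 3.162 = 28.458 Ah

28.458 Ah


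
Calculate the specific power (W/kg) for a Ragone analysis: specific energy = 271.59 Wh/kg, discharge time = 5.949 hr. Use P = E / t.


Specific power = 271.59 Wh/kg / 5.949 hr = 45.65 W/kg

45.65 W/kg


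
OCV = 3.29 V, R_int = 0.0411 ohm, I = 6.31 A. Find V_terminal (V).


IR drop = 6.31 * 0.0411 = 0.25934 V
V = 3.29 - 0.25934 = 3.031 V

3.031 V


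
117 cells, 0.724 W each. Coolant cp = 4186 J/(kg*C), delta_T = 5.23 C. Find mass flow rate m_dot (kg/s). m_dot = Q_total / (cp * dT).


Step 1: Total heat Q = 117 * 0.724 W = 84.708 W
Step 2: denom = cp * dT = 4186 * 5.23 = 21893
Step 3: m_dot = 84.708 / 21893 = 0.003869 kg/s

0.003869 kg/s


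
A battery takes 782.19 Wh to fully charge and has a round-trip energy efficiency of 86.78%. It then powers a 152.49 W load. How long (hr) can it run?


Step 1: E_discharge = eta/100 * E_charge = 86.78/100 * 782.19 = 678.78 Wh
Step 2: t = E_discharge / P = 678.78 / 152.49 = 4.451 hr

4.451 hr


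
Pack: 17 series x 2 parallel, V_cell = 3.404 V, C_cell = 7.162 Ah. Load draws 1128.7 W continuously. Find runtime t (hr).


Step 1: E_pack = Ns * V_cell * Np * C_cell = 17 * 3.404 * 2 * 7.162 = 828.9 Wh
Step 2: t = E_pack / P = 828.9 / 1128.7 = 0.7344 hr

0.7344 hr


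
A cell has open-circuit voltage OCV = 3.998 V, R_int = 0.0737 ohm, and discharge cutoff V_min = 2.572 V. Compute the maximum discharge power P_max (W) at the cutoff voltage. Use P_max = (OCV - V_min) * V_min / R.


dV = OCV - V_min = 1.426 V (so I_max = dV / R)
P_max = dV * V_min / R = 1.426 * 2.572 / 0.0737 = 49.76 W

49.76 W


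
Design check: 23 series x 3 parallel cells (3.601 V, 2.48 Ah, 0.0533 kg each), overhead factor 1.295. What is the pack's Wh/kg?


Step 1: V_pack = 23 * 3.601 = 82.823 V
Step 2: C_pack = 3 * 2.48 = 7.44 Ah
Step 3: E_pack = V_pack * C_pack = 82.823 * 7.44 = 616.2 Wh
Step 4: m_pack = 23 * 3 * 0.0533 * 1.295 = 4.7626 kg
Step 5: ED = E_pack / m_pack = 616.2 / 4.7626 = 129.4 Wh/kg

129.4 Wh/kg


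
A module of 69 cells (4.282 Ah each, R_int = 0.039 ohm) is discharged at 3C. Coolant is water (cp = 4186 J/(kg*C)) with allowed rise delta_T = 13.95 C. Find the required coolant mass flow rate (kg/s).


Step 1: I = 3 * 4.282 = 12.846 A
Step 2: Q_cell = I^2 * R = 12.846^2 * 0.039 = 6.4358 W
Step 3: Q_total = 69 * 6.4358 = 444.07 W
Step 4: m_dot = Q_total / (cp * dT) = 444.07 / (4186 * 13.95) = 0.007605 kg/s

0.007605 kg/s


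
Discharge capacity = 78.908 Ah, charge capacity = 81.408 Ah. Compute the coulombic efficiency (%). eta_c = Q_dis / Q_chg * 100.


eta_c = Q_dis / Q_chg * 100 = 78.908 / 81.408 * 100 = 96.93%

96.93%


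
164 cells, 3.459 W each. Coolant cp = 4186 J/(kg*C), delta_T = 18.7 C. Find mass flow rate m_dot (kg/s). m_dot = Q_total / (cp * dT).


Step 1: Total heat Q = 164 * 3.459 W = 567.28 W
Step 2: denom = cp * dT = 4186 * 18.7 = 78278
Step 3: m_dot = 567.28 / 78278 = 0.007247 kg/s

0.007247 kg/s


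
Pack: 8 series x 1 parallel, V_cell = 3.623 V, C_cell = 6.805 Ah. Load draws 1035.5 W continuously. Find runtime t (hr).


Step 1: E_pack = Ns * V_cell * Np * C_cell = 8 * 3.623 * 1 * 6.805 = 197.24 Wh
Step 2: t = E_pack / P = 197.24 / 1035.5 = 0.1905 hr

0.1905 hr


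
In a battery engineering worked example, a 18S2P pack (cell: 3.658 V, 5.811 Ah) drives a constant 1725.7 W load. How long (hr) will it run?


Step 1: E_pack = Ns * V_cell * Np * C_cell = 18 * 3.658 * 2 * 5.811 = 765.24 Wh
Step 2: t = E_pack / P = 765.24 / 1725.7 = 0.4434 hr

0.4434 hr


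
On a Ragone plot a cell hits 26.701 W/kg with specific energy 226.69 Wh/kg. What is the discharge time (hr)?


t = E / P = 226.69 / 26.701 = 8.490 hr

8.490 hr


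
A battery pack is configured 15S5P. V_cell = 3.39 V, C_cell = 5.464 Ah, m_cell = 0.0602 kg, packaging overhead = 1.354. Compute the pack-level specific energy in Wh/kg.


Step 1: V_pack = 15 * 3.39 = 50.85 V
Step 2: C_pack = 5 * 5.464 = 27.32 Ah
Step 3: E_pack = V_pack * C_pack = 50.85 * 27.32 = 1389.2 Wh
Step 4: m_pack = 15 * 5 * 0.0602 * 1.354 = 6.1133 kg
Step 5: ED = E_pack / m_pack = 1389.2 / 6.1133 = 227.2 Wh/kg

227.2 Wh/kg


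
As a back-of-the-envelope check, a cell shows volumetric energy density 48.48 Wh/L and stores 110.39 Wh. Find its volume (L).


V = E / ED = 110.39 / 48.48 = 2.277 L

2.277 L


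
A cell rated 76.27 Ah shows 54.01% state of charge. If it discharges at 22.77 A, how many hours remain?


Step 1: remaining = SOC/100 * C_total = 54.01/100 * 76.27 = 41.193 Ah
Step 2: t = remaining / I = 41.193 / 22.77 = 1.809 hr

1.809 hr


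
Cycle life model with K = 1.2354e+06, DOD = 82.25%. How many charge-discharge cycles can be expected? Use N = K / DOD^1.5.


DOD^1.5 = 745.94
N = K / DOD^1.5 = 1.2354e+06 / 745.94 = 1656

1656 cycles


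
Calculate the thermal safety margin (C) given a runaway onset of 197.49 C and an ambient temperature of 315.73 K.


Convert: T_ambient = 315.73 K = 42.58 C
margin = 197.49 - 42.58 = 154.91 C

154.91 C


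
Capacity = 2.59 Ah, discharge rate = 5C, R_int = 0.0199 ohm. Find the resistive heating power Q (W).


Step 1: I = C_rate * capacity = 5 * 2.59 = 12.95 A
Step 2: Q = I^2 * R = 12.95^2 * 0.0199 = 167.7 * 0.0199 = 3.337 W

3.337 W


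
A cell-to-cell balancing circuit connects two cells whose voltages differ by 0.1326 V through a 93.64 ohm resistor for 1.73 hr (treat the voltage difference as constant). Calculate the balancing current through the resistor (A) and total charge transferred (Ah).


I_bal = dV / R = 0.1326 / 93.64 = 0.0014161 A
Q = I_bal * t = 0.0014161 * 1.73 = 0.002450 Ah

I=0.0014161 A, Q=0.002450 Ah


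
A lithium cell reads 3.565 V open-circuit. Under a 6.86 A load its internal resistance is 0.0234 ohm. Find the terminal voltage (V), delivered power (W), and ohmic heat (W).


Step 1: V_terminal = OCV - I*R = 3.565 - 6.86 * 0.0234 = 3.4045 V
Step 2: P_out = V_terminal * I = 3.4045 * 6.86 = 23.35 W
Step 3: Q = I^2 * R = 6.86^2 * 0.0234 = 1.101 W

V=3.4045 V, P=23.35 W, Q=1.101 W


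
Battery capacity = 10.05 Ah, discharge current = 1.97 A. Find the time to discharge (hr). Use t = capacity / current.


Runtime = 10.05 Ah / 1.97 A = 5.102 hr

5.102 hr


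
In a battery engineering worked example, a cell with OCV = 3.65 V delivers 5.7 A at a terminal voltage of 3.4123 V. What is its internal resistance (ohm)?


R = (OCV - V) / I = (3.65 - 3.4123) / 5.7 = 0.04170 ohm

0.04170 ohm


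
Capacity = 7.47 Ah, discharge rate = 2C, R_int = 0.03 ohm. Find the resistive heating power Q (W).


Step 1: I = C_rate * capacity = 2 * 7.47 = 14.94 A
Step 2: Q = I^2 * R = 14.94^2 * 0.03 = 223.2 * 0.03 = 6.696 W

6.696 W


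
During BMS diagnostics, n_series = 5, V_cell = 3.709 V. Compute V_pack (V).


With 5 cells in series at 3.709 V each, V_pack = 18.545 V

18.545 V


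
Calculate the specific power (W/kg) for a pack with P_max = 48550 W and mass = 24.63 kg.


Specific power = 48550 W / 24.63 kg = 1971 W/kg

1971 W/kg


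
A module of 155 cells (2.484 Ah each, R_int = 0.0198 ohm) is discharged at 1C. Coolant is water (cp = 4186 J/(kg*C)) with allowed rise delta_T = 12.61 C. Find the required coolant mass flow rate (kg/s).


Step 1: I = 1 * 2.484 = 2.484 A
Step 2: Q_cell = I^2 * R = 2.484^2 * 0.0198 = 0.12217 W
Step 3: Q_total = 155 * 0.12217 = 18.936 W
Step 4: m_dot = Q_total / (cp * dT) = 18.936 / (4186 * 12.61) = 3.587e-04 kg/s

3.587e-04 kg/s


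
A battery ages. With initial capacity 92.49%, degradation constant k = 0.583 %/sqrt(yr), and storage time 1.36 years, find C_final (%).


Step 1: sqrt(1.36 yr) = 1.1662
Step 2: drop = 0.583 * 1.1662 = 0.67989
Step 3: C_final = 92.49 - 0.67989 = 91.81%

91.81%


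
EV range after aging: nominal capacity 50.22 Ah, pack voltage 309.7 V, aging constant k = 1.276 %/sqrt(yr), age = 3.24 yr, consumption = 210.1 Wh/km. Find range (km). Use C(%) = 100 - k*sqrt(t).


Step 1: capacity retention = 100 - 1.276 * sqrt(3.24) = 100 - 1.276 * 1.8 = 97.703%
Step 2: C_now = 50.22 * 97.703/100 = 49.066 Ah
Step 3: E_pack = V * C_now = 309.7 * 49.066 = 15196 Wh
Step 4: range = E_pack / consumption = 15196 / 210.1 = 72.33 km

72.33 km


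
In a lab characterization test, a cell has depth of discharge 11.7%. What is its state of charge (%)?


SOC = 100 - DOD = 100 - 11.7 = 88.3%

88.3%


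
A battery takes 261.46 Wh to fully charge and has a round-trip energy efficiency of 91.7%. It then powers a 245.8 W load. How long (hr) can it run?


Step 1: E_discharge = eta/100 * E_charge = 91.7/100 * 261.46 = 239.76 Wh
Step 2: t = E_discharge / P = 239.76 / 245.8 = 0.9754 hr

0.9754 hr


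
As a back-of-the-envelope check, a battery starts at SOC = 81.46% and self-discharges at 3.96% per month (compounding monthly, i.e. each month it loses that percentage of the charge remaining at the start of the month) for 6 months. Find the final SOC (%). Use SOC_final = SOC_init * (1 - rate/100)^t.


Monthly retention factor = 1 - 3.96/100 = 0.9604
Over 6 months: factor^6 = 0.78472
SOC_final = 81.46 * 0.78472 = 63.92%

63.92%


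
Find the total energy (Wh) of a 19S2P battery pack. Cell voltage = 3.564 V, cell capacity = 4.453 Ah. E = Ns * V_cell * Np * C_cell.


V_pack = 19 * 3.564 = 67.716 V
C_pack = 2 * 4.453 = 8.906 Ah
E = V_pack * C_pack = 67.716 * 8.906 = 603.1 Wh

603.1 Wh


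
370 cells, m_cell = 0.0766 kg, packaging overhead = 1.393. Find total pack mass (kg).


m_pack = n * m_cell * overhead = 370 * 0.0766 * 1.393 = 39.48 kg

39.48 kg


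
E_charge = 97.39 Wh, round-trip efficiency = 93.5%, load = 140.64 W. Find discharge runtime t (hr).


Step 1: E_discharge = eta/100 * E_charge = 93.5/100 * 97.39 = 91.06 Wh
Step 2: t = E_discharge / P = 91.06 / 140.64 = 0.6475 hr

0.6475 hr


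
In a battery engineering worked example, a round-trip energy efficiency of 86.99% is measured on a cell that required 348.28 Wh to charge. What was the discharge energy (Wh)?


E_dis = eta/100 * E_chg = 86.99/100 * 348.28 = 303.0 Wh

303.0 Wh


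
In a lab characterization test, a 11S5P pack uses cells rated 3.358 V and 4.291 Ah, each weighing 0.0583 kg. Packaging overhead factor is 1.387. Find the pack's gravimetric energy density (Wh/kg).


Step 1: V_pack = 11 * 3.358 = 36.938 V
Step 2: C_pack = 5 * 4.291 = 21.455 Ah
Step 3: E_pack = V_pack * C_pack = 36.938 * 21.455 = 792.5 Wh
Step 4: m_pack = 11 * 5 * 0.0583 * 1.387 = 4.4474 kg
Step 5: ED = E_pack / m_pack = 792.5 / 4.4474 = 178.2 Wh/kg

178.2 Wh/kg


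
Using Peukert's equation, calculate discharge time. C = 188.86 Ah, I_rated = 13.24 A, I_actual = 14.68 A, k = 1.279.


Step 1: t_rated = C / I_rated = 188.86 / 13.24 = 14.264 hr
Step 2: ratio = 13.24 / 14.68 = 0.90191
Step 3: ratio^k = 0.90191^1.279 = 0.8763
Step 4: t = t_rated * ratio^k = 14.264 * 0.8763 = 12.50 hr

12.50 hr


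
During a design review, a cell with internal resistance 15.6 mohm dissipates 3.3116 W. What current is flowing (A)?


Convert: R = 15.6 mohm = 0.0156 ohm
I = sqrt(Q / R) = sqrt(3.3116 / 0.0156) = sqrt(212.28) = 14.57 A

14.57 A


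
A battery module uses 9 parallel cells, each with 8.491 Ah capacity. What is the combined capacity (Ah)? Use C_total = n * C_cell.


Parallel capacities add: 9 * 8.491 Ah = 76.419 Ah

76.419 Ah


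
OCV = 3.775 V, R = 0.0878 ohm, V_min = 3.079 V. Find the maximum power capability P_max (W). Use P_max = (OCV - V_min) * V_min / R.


dV = OCV - V_min = 0.696 V (so I_max = dV / R)
P_max = dV * V_min / R = 0.696 * 3.079 / 0.0878 = 24.41 W

24.41 W


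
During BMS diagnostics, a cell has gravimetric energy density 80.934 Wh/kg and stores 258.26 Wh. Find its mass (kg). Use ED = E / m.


m = E / ED = 258.26 / 80.934 = 3.191 kg

3.191 kg


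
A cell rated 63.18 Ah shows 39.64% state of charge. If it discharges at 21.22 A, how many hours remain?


Step 1: remaining = SOC/100 * C_total = 39.64/100 * 63.18 = 25.045 Ah
Step 2: t = remaining / I = 25.045 / 21.22 = 1.180 hr

1.180 hr


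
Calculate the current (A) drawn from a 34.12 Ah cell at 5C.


At 5C: I = 5 * 34.12 Ah = 170.6 A

170.6 A


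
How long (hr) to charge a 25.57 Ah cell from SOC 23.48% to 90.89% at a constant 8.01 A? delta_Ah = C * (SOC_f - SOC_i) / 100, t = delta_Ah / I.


delta_Ah = 25.57 * (90.89 - 23.48) / 100 = 17.237 Ah
t = delta_Ah / I = 17.237 / 8.01 = 2.152 hr

2.152 hr


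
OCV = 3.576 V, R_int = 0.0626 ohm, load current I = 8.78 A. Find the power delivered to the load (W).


Step 1: V_terminal = OCV - I*R = 3.576 - 8.78 * 0.0626 = 3.0264 V
Step 2: P_out = V_terminal * I = 3.0264 * 8.78 = 26.57 W

26.57 W


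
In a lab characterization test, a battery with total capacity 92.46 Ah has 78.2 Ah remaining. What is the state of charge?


SOC% = 78.2 / 92.46 * 100 = 84.58%

84.58%


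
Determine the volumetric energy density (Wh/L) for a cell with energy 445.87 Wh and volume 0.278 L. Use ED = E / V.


Volumetric ED = 445.87 Wh / 0.278 L = 1604 Wh/L

1604 Wh/L


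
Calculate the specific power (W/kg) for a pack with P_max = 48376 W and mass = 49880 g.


Convert: m = 49880 g = 49.88 kg
Specific power = 48376 W / 49.88 kg = 969.8 W/kg

969.8 W/kg


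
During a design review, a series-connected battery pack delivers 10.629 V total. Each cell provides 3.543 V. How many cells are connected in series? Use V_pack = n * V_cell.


Rearranging: n = V_pack / V_cell = 10.629 / 3.543 = 3 cells

3


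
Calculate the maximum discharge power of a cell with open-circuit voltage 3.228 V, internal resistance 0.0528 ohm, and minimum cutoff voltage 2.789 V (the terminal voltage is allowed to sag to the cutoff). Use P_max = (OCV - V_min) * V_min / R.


dV = OCV - V_min = 0.439 V (so I_max = dV / R)
P_max = dV * V_min / R = 0.439 * 2.789 / 0.0528 = 23.19 W

23.19 W


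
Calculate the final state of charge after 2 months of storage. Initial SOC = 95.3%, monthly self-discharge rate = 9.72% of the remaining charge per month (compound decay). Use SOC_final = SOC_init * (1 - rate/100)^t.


decay = (1 - 9.72/100)^2 = 0.81505
SOC_final = 95.3 * 0.81505 = 77.67%

77.67%


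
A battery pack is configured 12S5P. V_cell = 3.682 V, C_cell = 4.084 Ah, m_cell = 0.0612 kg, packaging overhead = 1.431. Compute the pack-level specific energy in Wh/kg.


Step 1: V_pack = 12 * 3.682 = 44.184 V
Step 2: C_pack = 5 * 4.084 = 20.42 Ah
Step 3: E_pack = V_pack * C_pack = 44.184 * 20.42 = 902.24 Wh
Step 4: m_pack = 12 * 5 * 0.0612 * 1.431 = 5.2546 kg
Step 5: ED = E_pack / m_pack = 902.24 / 5.2546 = 171.7 Wh/kg

171.7 Wh/kg


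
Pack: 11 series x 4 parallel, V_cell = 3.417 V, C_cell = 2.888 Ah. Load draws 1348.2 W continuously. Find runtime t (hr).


Step 1: E_pack = Ns * V_cell * Np * C_cell = 11 * 3.417 * 4 * 2.888 = 434.21 Wh
Step 2: t = E_pack / P = 434.21 / 1348.2 = 0.3221 hr

0.3221 hr


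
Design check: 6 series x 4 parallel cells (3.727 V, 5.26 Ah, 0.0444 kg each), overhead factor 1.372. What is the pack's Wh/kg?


Step 1: V_pack = 6 * 3.727 = 22.362 V
Step 2: C_pack = 4 * 5.26 = 21.04 Ah
Step 3: E_pack = V_pack * C_pack = 22.362 * 21.04 = 470.5 Wh
Step 4: m_pack = 6 * 4 * 0.0444 * 1.372 = 1.462 kg
Step 5: ED = E_pack / m_pack = 470.5 / 1.462 = 321.8 Wh/kg

321.8 Wh/kg


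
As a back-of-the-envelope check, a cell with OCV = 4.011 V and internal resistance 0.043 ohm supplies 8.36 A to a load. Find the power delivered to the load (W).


Step 1: V_terminal = OCV - I*R = 4.011 - 8.36 * 0.043 = 3.6515 V
Step 2: P_out = V_terminal * I = 3.6515 * 8.36 = 30.53 W

30.53 W


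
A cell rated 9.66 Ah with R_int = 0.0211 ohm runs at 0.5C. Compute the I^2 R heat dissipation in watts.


Step 1: I = C_rate * capacity = 0.5 * 9.66 = 4.83 A
Step 2: Q = I^2 * R = 4.83^2 * 0.0211 = 23.329 * 0.0211 = 0.4922 W

0.4922 W


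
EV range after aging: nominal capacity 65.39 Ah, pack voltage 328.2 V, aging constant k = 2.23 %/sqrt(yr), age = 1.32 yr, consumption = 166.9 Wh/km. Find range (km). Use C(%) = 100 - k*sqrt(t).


Step 1: capacity retention = 100 - 2.23 * sqrt(1.32) = 100 - 2.23 * 1.1489 = 97.438%
Step 2: C_now = 65.39 * 97.438/100 = 63.715 Ah
Step 3: E_pack = V * C_now = 328.2 * 63.715 = 20911 Wh
Step 4: range = E_pack / consumption = 20911 / 166.9 = 125.3 km

125.3 km


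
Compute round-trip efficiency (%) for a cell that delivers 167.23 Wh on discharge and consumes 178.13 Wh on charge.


eta_e = E_dis / E_chg * 100 = 167.23 / 178.13 * 100 = 93.88%

93.88%


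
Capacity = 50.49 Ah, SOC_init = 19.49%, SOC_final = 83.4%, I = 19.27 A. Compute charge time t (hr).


Step 1: dSOC = 83.4% - 19.49% = 63.91%
Step 2: delta_Ah = 50.49 * 63.91 / 100 = 32.268 Ah
Step 3: t = 32.268 / 19.27 = 1.675 hr

1.675 hr


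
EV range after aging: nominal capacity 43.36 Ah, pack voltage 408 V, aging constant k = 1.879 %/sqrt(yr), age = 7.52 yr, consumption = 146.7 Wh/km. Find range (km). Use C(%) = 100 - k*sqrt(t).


Step 1: capacity retention = 100 - 1.879 * sqrt(7.52) = 100 - 1.879 * 2.7423 = 94.847%
Step 2: C_now = 43.36 * 94.847/100 = 41.126 Ah
Step 3: E_pack = V * C_now = 408 * 41.126 = 16779 Wh
Step 4: range = E_pack / consumption = 16779 / 146.7 = 114.4 km

114.4 km


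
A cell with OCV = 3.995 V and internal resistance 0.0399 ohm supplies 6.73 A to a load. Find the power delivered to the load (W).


Step 1: V_terminal = OCV - I*R = 3.995 - 6.73 * 0.0399 = 3.7265 V
Step 2: P_out = V_terminal * I = 3.7265 * 6.73 = 25.08 W

25.08 W


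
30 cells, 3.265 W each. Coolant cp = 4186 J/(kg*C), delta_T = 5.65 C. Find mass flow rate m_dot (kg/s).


Q_total = 30 * 3.265 = 97.95 W
m_dot = Q_total / (cp * dT) = 97.95 / (4186 * 5.65) = 0.004141 kg/s

0.004141 kg/s


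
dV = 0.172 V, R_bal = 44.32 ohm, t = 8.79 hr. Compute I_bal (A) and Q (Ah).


I_bal = dV / R = 0.172 / 44.32 = 0.0038809 A
Q = I_bal * t = 0.0038809 * 8.79 = 0.03411 Ah

I=0.0038809 A, Q=0.03411 Ah


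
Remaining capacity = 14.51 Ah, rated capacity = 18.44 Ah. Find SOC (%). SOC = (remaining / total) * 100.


SOC% = 14.51 / 18.44 * 100 = 78.69%

78.69%


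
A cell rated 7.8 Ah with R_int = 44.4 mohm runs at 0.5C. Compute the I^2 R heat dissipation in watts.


Convert: R = 44.4 mohm = 0.0444 ohm
Step 1: I = C_rate * capacity = 0.5 * 7.8 = 3.9 A
Step 2: Q = I^2 * R = 3.9^2 * 0.0444 = 15.21 * 0.0444 = 0.6753 W

0.6753 W


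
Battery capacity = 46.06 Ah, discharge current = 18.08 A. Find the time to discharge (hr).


Runtime = 46.06 Ah / 18.08 A = 2.548 hr

2.548 hr


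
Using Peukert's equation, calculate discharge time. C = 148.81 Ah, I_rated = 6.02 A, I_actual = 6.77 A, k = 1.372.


Step 1: t_rated = C / I_rated = 148.81 / 6.02 = 24.719 hr
Step 2: ratio = 6.02 / 6.77 = 0.88922
Step 3: ratio^k = 0.88922^1.372 = 0.85122
Step 4: t = t_rated * ratio^k = 24.719 * 0.85122 = 21.04 hr

21.04 hr


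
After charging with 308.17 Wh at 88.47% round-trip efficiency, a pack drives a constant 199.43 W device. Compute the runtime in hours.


Step 1: E_discharge = eta/100 * E_charge = 88.47/100 * 308.17 = 272.64 Wh
Step 2: t = E_discharge / P = 272.64 / 199.43 = 1.367 hr

1.367 hr


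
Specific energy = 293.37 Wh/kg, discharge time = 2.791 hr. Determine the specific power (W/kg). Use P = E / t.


Specific power = 293.37 Wh/kg / 2.791 hr = 105.1 W/kg

105.1 W/kg


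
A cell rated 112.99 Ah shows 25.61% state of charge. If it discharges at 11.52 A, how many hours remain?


Step 1: remaining = SOC/100 * C_total = 25.61/100 * 112.99 = 28.937 Ah
Step 2: t = remaining / I = 28.937 / 11.52 = 2.512 hr

2.512 hr


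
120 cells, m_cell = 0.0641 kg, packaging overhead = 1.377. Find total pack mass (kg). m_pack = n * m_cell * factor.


Cell mass sum = 120 * 0.0641 = 7.692 kg
With overhead 1.377: m_pack = 7.692 * 1.377 = 10.59 kg

10.59 kg


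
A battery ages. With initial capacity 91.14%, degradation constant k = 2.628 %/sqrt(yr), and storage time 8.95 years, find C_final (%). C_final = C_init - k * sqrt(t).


Step 1: sqrt(8.95 yr) = 2.9917
Step 2: drop = 2.628 * 2.9917 = 7.8622
Step 3: C_final = 91.14 - 7.8622 = 83.28%

83.28%


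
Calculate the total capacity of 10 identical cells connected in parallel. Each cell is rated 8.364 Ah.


Parallel capacities add: 10 * 8.364 Ah = 83.64 Ah

83.64 Ah


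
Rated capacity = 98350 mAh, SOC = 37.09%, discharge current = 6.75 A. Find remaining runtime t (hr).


Convert: C_total = 98350 mAh = 98.35 Ah
Step 1: remaining = SOC/100 * C_total = 37.09/100 * 98.35 = 36.478 Ah
Step 2: t = remaining / I = 36.478 / 6.75 = 5.404 hr

5.404 hr


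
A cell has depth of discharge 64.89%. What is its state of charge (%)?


SOC = 100 - DOD = 100 - 64.89 = 35.11%

35.11%


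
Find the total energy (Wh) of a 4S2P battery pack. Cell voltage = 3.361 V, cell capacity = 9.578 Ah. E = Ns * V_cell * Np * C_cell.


E = Ns * Vcell * Np * Ccell = 4 * 3.361 * 2 * 9.578 = 257.5 Wh

257.5 Wh


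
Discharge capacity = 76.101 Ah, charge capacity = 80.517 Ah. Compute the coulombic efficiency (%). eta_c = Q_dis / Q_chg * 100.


Coulombic efficiency = 76.101/80.517 * 100% = 94.52%

94.52%


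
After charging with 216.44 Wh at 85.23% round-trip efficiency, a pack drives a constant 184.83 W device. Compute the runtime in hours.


Step 1: E_discharge = eta/100 * E_charge = 85.23/100 * 216.44 = 184.47 Wh
Step 2: t = E_discharge / P = 184.47 / 184.83 = 0.9981 hr

0.9981 hr


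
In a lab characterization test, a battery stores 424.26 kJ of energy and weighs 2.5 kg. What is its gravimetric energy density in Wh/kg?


Convert: E = 424.26 kJ = 117.85 Wh
ED = E / m = 117.85 / 2.5 = 47.14 Wh/kg

47.14 Wh/kg


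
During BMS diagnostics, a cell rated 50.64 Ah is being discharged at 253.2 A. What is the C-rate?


C_rate = I / capacity = 253.2 / 50.64 = 5C

5C


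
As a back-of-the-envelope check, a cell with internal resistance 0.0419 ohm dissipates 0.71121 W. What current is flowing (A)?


I = sqrt(Q / R) = sqrt(0.71121 / 0.0419) = sqrt(16.974) = 4.120 A

4.120 A


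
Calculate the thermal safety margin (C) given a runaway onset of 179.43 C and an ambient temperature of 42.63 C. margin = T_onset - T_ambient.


margin = T_onset - T_ambient = 179.43 - 42.63 = 136.8 C

136.8 C


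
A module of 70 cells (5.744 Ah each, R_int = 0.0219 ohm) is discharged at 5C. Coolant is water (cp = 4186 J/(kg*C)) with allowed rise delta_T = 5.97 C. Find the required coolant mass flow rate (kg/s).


Step 1: I = 5 * 5.744 = 28.72 A
Step 2: Q_cell = I^2 * R = 28.72^2 * 0.0219 = 18.064 W
Step 3: Q_total = 70 * 18.064 = 1264.5 W
Step 4: m_dot = Q_total / (cp * dT) = 1264.5 / (4186 * 5.97) = 0.05060 kg/s

0.05060 kg/s


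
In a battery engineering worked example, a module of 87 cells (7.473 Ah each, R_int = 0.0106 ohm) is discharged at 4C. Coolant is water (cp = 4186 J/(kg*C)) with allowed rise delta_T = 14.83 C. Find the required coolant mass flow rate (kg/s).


Step 1: I = 4 * 7.473 = 29.892 A
Step 2: Q_cell = I^2 * R = 29.892^2 * 0.0106 = 9.4714 W
Step 3: Q_total = 87 * 9.4714 = 824.01 W
Step 4: m_dot = Q_total / (cp * dT) = 824.01 / (4186 * 14.83) = 0.01327 kg/s

0.01327 kg/s


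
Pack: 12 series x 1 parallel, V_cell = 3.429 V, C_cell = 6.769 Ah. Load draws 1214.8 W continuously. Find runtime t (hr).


Step 1: E_pack = Ns * V_cell * Np * C_cell = 12 * 3.429 * 1 * 6.769 = 278.53 Wh
Step 2: t = E_pack / P = 278.53 / 1214.8 = 0.2293 hr

0.2293 hr


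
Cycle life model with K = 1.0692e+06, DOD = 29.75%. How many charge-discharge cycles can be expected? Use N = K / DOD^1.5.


Step 1: DOD^1.5 = 29.75^1.5 = 162.27
Step 2: N = 1.0692e+06 / 162.27 = 6589 cycles

6589 cycles


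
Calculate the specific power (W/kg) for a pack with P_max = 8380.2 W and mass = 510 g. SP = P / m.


Convert: m = 510 g = 0.51 kg
Specific power = 8380.2 W / 0.51 kg = 16430 W/kg

16430 W/kg


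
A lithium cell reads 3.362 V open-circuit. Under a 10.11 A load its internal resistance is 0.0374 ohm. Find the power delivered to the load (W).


Step 1: V_terminal = OCV - I*R = 3.362 - 10.11 * 0.0374 = 2.9839 V
Step 2: P_out = V_terminal * I = 2.9839 * 10.11 = 30.17 W

30.17 W


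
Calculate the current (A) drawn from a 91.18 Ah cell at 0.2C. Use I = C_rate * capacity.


At 0.2C: I = 0.2 * 91.18 Ah = 18.236 A

18.236 A


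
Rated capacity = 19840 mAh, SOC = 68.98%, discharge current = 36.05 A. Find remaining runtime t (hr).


Convert: C_total = 19840 mAh = 19.84 Ah
Step 1: remaining = SOC/100 * C_total = 68.98/100 * 19.84 = 13.686 Ah
Step 2: t = remaining / I = 13.686 / 36.05 = 0.3796 hr

0.3796 hr


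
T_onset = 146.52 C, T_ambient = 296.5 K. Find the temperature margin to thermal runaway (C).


Convert: T_ambient = 296.5 K = 23.35 C
margin = 146.52 - 23.35 = 123.17 C

123.17 C


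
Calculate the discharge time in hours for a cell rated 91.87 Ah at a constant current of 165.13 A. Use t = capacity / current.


t = capacity / current = 91.87 / 165.13 = 0.5563 hr

0.5563 hr


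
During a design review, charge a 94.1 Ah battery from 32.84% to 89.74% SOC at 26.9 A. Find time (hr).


delta_Ah = 94.1 * (89.74 - 32.84) / 100 = 53.543 Ah
t = delta_Ah / I = 53.543 / 26.9 = 1.990 hr

1.990 hr


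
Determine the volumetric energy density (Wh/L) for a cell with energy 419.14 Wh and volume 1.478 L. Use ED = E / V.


Volumetric ED = 419.14 Wh / 1.478 L = 283.6 Wh/L

283.6 Wh/L


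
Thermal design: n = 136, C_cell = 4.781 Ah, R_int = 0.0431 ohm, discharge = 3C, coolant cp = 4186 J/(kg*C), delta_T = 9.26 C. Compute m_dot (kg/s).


Step 1: I = 3 * 4.781 = 14.343 A
Step 2: Q_cell = I^2 * R = 14.343^2 * 0.0431 = 8.8666 W
Step 3: Q_total = 136 * 8.8666 = 1205.9 W
Step 4: m_dot = Q_total / (cp * dT) = 1205.9 / (4186 * 9.26) = 0.03111 kg/s

0.03111 kg/s


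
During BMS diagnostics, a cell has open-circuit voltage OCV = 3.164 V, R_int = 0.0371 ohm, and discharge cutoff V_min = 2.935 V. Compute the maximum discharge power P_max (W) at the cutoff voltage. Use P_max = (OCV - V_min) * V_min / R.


P_max = (OCV - V_min) * V_min / R = (3.164 - 2.935) * 2.935 / 0.0371 = 0.229 * 2.935 / 0.0371 = 18.12 W

18.12 W


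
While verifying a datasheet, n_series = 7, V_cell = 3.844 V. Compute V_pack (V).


Series voltages add: 7 * 3.844 V = 26.908 V

26.908 V


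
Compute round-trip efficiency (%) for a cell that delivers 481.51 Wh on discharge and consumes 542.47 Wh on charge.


eta_e = E_dis / E_chg * 100 = 481.51 / 542.47 * 100 = 88.76%

88.76%


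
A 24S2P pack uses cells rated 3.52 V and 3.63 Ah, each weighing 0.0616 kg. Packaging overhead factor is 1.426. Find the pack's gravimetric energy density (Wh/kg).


Step 1: V_pack = 24 * 3.52 = 84.48 V
Step 2: C_pack = 2 * 3.63 = 7.26 Ah
Step 3: E_pack = V_pack * C_pack = 84.48 * 7.26 = 613.32 Wh
Step 4: m_pack = 24 * 2 * 0.0616 * 1.426 = 4.2164 kg
Step 5: ED = E_pack / m_pack = 613.32 / 4.2164 = 145.5 Wh/kg

145.5 Wh/kg


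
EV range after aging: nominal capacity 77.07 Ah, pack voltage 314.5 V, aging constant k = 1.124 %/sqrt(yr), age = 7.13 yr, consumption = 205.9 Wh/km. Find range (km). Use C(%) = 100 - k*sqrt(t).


Step 1: capacity retention = 100 - 1.124 * sqrt(7.13) = 100 - 1.124 * 2.6702 = 96.999%
Step 2: C_now = 77.07 * 96.999/100 = 74.757 Ah
Step 3: E_pack = V * C_now = 314.5 * 74.757 = 23511 Wh
Step 4: range = E_pack / consumption = 23511 / 205.9 = 114.2 km

114.2 km


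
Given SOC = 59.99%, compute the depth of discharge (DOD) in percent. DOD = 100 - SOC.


DOD = 100 - SOC = 100 - 59.99 = 40.01%

40.01%


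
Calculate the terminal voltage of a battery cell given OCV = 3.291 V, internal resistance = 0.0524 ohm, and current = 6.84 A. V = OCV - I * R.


IR drop = 6.84 * 0.0524 = 0.35842 V
V = 3.291 - 0.35842 = 2.933 V

2.933 V


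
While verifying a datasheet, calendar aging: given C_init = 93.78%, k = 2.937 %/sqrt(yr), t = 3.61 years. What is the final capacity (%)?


sqrt(t) = sqrt(3.61) = 1.9
C_final = 93.78 - 2.937 * 1.9 = 88.20%

88.20%


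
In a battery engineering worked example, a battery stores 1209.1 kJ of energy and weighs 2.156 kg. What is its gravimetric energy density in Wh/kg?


Convert: E = 1209.1 kJ = 335.86 Wh
ED = E / m = 335.86 / 2.156 = 155.8 Wh/kg

155.8 Wh/kg


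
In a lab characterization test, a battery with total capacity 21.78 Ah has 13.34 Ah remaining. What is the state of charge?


SOC% = 13.34 / 21.78 * 100 = 61.25%

61.25%


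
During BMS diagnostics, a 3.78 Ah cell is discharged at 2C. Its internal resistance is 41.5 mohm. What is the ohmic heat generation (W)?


Convert: R = 41.5 mohm = 0.0415 ohm
Step 1: I = C_rate * capacity = 2 * 3.78 = 7.56 A
Step 2: Q = I^2 * R = 7.56^2 * 0.0415 = 57.154 * 0.0415 = 2.372 W

2.372 W


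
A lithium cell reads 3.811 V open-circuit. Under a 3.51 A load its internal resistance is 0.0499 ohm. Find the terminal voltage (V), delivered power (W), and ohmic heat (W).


Step 1: V_terminal = OCV - I*R = 3.811 - 3.51 * 0.0499 = 3.6359 V
Step 2: P_out = V_terminal * I = 3.6359 * 3.51 = 12.76 W
Step 3: Q = I^2 * R = 3.51^2 * 0.0499 = 0.6148 W

V=3.6359 V, P=12.76 W, Q=0.6148 W


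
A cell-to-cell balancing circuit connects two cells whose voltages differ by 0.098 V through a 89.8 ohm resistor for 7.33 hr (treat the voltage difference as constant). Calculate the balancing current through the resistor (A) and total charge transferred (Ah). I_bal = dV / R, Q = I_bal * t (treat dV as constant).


First, Ohm's law: I_bal = 0.098 V / 89.8 ohm = 0.0010913 A
Then Q = I * t = 0.0010913 A * 7.33 hr = 0.007999 Ah

I=0.0010913 A, Q=0.007999 Ah


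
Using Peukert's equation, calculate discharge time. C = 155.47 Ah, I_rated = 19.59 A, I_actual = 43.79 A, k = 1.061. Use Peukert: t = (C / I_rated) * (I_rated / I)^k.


Step 1: t_rated = C / I_rated = 155.47 / 19.59 = 7.9362 hr
Step 2: ratio = 19.59 / 43.79 = 0.44736
Step 3: ratio^k = 0.44736^1.061 = 0.42594
Step 4: t = t_rated * ratio^k = 7.9362 * 0.42594 = 3.380 hr

3.380 hr


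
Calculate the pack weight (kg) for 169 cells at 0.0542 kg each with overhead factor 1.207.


Cell mass sum = 169 * 0.0542 = 9.1598 kg
With overhead 1.207: m_pack = 9.1598 * 1.207 = 11.06 kg

11.06 kg


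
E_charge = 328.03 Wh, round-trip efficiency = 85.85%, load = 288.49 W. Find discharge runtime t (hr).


Step 1: E_discharge = eta/100 * E_charge = 85.85/100 * 328.03 = 281.61 Wh
Step 2: t = E_discharge / P = 281.61 / 288.49 = 0.9762 hr

0.9762 hr


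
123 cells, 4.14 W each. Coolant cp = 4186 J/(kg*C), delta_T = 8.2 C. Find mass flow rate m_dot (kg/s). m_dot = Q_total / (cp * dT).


Step 1: Total heat Q = 123 * 4.14 W = 509.22 W
Step 2: denom = cp * dT = 4186 * 8.2 = 34325
Step 3: m_dot = 509.22 / 34325 = 0.01484 kg/s

0.01484 kg/s


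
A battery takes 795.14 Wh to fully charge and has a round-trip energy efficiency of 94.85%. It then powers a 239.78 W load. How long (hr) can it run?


Step 1: E_discharge = eta/100 * E_charge = 94.85/100 * 795.14 = 754.19 Wh
Step 2: t = E_discharge / P = 754.19 / 239.78 = 3.145 hr

3.145 hr


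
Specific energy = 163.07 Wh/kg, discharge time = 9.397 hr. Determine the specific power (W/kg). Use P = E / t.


Specific power = 163.07 Wh/kg / 9.397 hr = 17.35 W/kg

17.35 W/kg


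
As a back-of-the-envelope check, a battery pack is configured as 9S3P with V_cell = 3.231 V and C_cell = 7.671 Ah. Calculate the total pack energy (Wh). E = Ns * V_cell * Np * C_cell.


E = Ns * Vcell * Np * Ccell = 9 * 3.231 * 3 * 7.671 = 669.2 Wh

669.2 Wh


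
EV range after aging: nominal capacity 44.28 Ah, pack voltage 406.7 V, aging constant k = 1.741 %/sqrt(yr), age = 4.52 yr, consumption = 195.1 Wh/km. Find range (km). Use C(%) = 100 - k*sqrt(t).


Step 1: capacity retention = 100 - 1.741 * sqrt(4.52) = 100 - 1.741 * 2.126 = 96.299%
Step 2: C_now = 44.28 * 96.299/100 = 42.641 Ah
Step 3: E_pack = V * C_now = 406.7 * 42.641 = 17342 Wh
Step 4: range = E_pack / consumption = 17342 / 195.1 = 88.89 km

88.89 km


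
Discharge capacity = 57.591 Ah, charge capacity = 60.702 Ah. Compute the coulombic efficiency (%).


eta_c = Q_dis / Q_chg * 100 = 57.591 / 60.702 * 100 = 94.87%

94.87%


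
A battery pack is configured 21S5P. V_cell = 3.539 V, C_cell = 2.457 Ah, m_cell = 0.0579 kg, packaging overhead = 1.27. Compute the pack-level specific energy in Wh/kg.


Step 1: V_pack = 21 * 3.539 = 74.319 V
Step 2: C_pack = 5 * 2.457 = 12.285 Ah
Step 3: E_pack = V_pack * C_pack = 74.319 * 12.285 = 913.01 Wh
Step 4: m_pack = 21 * 5 * 0.0579 * 1.27 = 7.721 kg
Step 5: ED = E_pack / m_pack = 913.01 / 7.721 = 118.3 Wh/kg

118.3 Wh/kg


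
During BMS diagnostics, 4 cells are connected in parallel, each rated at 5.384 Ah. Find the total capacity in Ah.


Parallel capacities add: 4 * 5.384 Ah = 21.536 Ah

21.536 Ah


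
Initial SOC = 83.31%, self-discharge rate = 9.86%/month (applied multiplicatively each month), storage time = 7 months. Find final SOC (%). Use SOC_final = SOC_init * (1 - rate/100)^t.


decay = (1 - 9.86/100)^7 = 0.48353
SOC_final = 83.31 * 0.48353 = 40.28%

40.28%


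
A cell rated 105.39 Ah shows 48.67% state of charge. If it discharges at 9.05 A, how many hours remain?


Step 1: remaining = SOC/100 * C_total = 48.67/100 * 105.39 = 51.293 Ah
Step 2: t = remaining / I = 51.293 / 9.05 = 5.668 hr

5.668 hr


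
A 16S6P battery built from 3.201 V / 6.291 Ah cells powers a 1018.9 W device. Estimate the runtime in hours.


Step 1: E_pack = Ns * V_cell * Np * C_cell = 16 * 3.201 * 6 * 6.291 = 1933.2 Wh
Step 2: t = E_pack / P = 1933.2 / 1018.9 = 1.897 hr

1.897 hr


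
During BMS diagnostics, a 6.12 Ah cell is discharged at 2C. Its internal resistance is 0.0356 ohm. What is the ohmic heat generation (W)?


Step 1: I = C_rate * capacity = 2 * 6.12 = 12.24 A
Step 2: Q = I^2 * R = 12.24^2 * 0.0356 = 149.82 * 0.0356 = 5.334 W

5.334 W


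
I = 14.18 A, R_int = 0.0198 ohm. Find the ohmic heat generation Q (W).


I^2 = 201.07
Q = 201.07 * 0.0198 = 3.981 W

3.981 W


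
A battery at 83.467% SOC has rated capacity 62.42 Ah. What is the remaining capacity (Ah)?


remaining = SOC / 100 * total = 83.467 / 100 * 62.42 = 52.10 Ah

52.10 Ah


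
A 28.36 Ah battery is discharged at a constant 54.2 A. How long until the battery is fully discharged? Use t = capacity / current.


t = capacity / current = 28.36 / 54.2 = 0.5232 hr

0.5232 hr


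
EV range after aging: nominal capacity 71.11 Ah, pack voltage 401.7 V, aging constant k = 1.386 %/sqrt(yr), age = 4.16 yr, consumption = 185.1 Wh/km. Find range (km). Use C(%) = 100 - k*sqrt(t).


Step 1: capacity retention = 100 - 1.386 * sqrt(4.16) = 100 - 1.386 * 2.0396 = 97.173%
Step 2: C_now = 71.11 * 97.173/100 = 69.1 Ah
Step 3: E_pack = V * C_now = 401.7 * 69.1 = 27757 Wh
Step 4: range = E_pack / consumption = 27757 / 185.1 = 150.0 km

150.0 km


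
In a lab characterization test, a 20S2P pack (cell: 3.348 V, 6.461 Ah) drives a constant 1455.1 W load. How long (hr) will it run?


Step 1: E_pack = Ns * V_cell * Np * C_cell = 20 * 3.348 * 2 * 6.461 = 865.26 Wh
Step 2: t = E_pack / P = 865.26 / 1455.1 = 0.5946 hr

0.5946 hr


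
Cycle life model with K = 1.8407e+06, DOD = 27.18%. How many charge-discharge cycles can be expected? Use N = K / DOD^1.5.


Step 1: DOD^1.5 = 27.18^1.5 = 141.7
Step 2: N = 1.8407e+06 / 141.7 = 12990 cycles

12990 cycles
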